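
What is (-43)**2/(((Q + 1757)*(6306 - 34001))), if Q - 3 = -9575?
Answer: 1849/216436425 ≈ 8.5429e-6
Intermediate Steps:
Q = -9572 (Q = 3 - 9575 = -9572)
(-43)**2/(((Q + 1757)*(6306 - 34001))) = (-43)**2/(((-9572 + 1757)*(6306 - 34001))) = 1849/((-7815*(-27695))) = 1849/216436425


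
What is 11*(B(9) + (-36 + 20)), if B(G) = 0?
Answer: -176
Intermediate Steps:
11*(B(9) + (-36 + 20)) = 11*(0 + (-36 + 20)) = 11*(0 - 16) = 11*(-16) = -176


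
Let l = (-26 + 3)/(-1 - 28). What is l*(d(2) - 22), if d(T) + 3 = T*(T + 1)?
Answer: -437/29 ≈ -15.069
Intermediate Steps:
l = 23/29 (l = -23/(-29) = -23*(-1/29) = 23/29 ≈ 0.79310)
d(T) = -3 + T*(1 + T) (d(T) = -3 + T*(T + 1) = -3 + T*(1 + T))
l*(d(2) - 22) = 23*((-3 + 2 + 2**2) - 22)/29 = 23*((-3 + 2 + 4) - 22)/29 = 23*(3 - 22)/29 = (23/29)*(-19) = -437/29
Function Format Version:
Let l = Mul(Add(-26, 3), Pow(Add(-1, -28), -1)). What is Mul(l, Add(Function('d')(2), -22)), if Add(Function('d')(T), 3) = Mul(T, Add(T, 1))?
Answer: Rational(-437, 29) ≈ -15.069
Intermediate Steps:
l = Rational(23, 29) (l = Mul(-23, Pow(-29, -1)) = Mul(-23, Rational(-1, 29)) = Rational(23, 29) ≈ 0.79310)
Function('d')(T) = Add(-3, Mul(T, Add(1, T))) (Function('d')(T) = Add(-3, Mul(T, Add(T, 1))) = Add(-3, Mul(T, Add(1, T))))
Mul(l, Add(Function('d')(2), -22)) = Mul(Rational(23, 29), Add(Add(-3, 2, Pow(2, 2)), -22)) = Mul(Rational(23, 29), Add(Add(-3, 2, 4), -22)) = Mul(Rational(23, 29), Add(3, -22)) = Mul(Rational(23, 29), -19) = Rational(-437, 29)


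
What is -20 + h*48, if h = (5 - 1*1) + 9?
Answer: 604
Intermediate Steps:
h = 13 (h = (5 - 1) + 9 = 4 + 9 = 13)
-20 + h*48 = -20 + 13*48 = -20 + 624 = 604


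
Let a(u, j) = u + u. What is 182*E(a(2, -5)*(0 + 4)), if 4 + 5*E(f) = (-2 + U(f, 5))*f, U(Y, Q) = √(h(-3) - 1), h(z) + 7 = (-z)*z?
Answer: -6552/5 + 2912*I*√17/5 ≈ -1310.4 + 2401.3*I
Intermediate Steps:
a(u, j) = 2*u
h(z) = -7 - z² (h(z) = -7 + (-z)*z = -7 - z²)
U(Y, Q) = I*√17 (U(Y, Q) = √((-7 - 1*(-3)²) - 1) = √((-7 - 1*9) - 1) = √((-7 - 9) - 1) = √(-16 - 1) = √(-17) = I*√17)
E(f) = -⅘ + f*(-2 + I*√17)/5 (E(f) = -⅘ + ((-2 + I*√17)*f)/5 = -⅘ + (f*(-2 + I*√17))/5 = -⅘ + f*(-2 + I*√17)/5)
182*E(a(2, -5)*(0 + 4)) = 182*(-⅘ - 2*2*2*(0 + 4)/5 + I*((2*2)*(0 + 4))*√17/5) = 182*(-⅘ - 8*4/5 + I*(4*4)*√17/5) = 182*(-⅘ - ⅖*16 + (⅕)*I*16*√17) = 182*(-⅘ - 32/5 + 16*I*√17/5) = 182*(-36/5 + 16*I*√17/5) = -6552/5 + 2912*I*√17/5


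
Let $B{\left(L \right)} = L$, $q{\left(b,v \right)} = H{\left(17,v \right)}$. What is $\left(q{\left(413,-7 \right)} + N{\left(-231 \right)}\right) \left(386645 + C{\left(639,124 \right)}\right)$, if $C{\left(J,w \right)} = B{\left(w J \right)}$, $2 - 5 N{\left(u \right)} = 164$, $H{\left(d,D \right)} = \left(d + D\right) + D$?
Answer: $- \frac{68484507}{5} \approx -1.3697 \cdot 10^{7}$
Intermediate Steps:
$H{\left(d,D \right)} = d + 2 D$ ($H{\left(d,D \right)} = \left(D + d\right) + D = d + 2 D$)
$q{\left(b,v \right)} = 17 + 2 v$
$N{\left(u \right)} = - \frac{162}{5}$ ($N{\left(u \right)} = \frac{2}{5} - \frac{164}{5} = - \frac{162}{5}$)
$C{\left(J,w \right)} = J w$ ($C{\left(J,w \right)} = w J = J w$)
$\left(q{\left(413,-7 \right)} + N{\left(-231 \right)}\right) \left(386645 + C{\left(639,124 \right)}\right) = \left(\left(17 + 2 \left(-7\right)\right) - \frac{162}{5}\right) \left(386645 + 639 \cdot 124\right) = \left(\left(17 - 14\right) - \frac{162}{5}\right) \left(386645 + 79236\right) = \left(3 - \frac{162}{5}\right) 465881 = \left(- \frac{147}{5}\right) 465881 = - \frac{68484507}{5}$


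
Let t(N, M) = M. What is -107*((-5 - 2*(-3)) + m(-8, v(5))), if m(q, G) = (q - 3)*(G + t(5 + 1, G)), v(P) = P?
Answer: 11663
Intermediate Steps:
m(q, G) = 2*G*(-3 + q) (m(q, G) = (q - 3)*(G + G) = (-3 + q)*(2*G) = 2*G*(-3 + q))
-107*((-5 - 2*(-3)) + m(-8, v(5))) = -107*((-5 - 2*(-3)) + 2*5*(-3 - 8)) = -107*((-5 + 6) + 2*5*(-11)) = -107*(1 - 110) = -107*(-109) = 11663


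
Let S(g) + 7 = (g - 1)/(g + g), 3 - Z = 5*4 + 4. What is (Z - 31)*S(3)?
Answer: 1040/3 ≈ 346.67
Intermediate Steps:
Z = -21 (Z = 3 - (5*4 + 4) = 3 - (20 + 4) = 3 - 1*24 = 3 - 24 = -21)
S(g) = -7 + (-1 + g)/(2*g) (S(g) = -7 + (g - 1)/(g + g) = -7 + (-1 + g)/((2*g)) = -7 + (-1 + g)*(1/(2*g)) = -7 + (-1 + g)/(2*g))
(Z - 31)*S(3) = (-21 - 31)*((½)*(-1 - 13*3)/3) = -26*(-1 - 39)/3 = -26*(-40)/3 = -52*(-20/3) = 1040/3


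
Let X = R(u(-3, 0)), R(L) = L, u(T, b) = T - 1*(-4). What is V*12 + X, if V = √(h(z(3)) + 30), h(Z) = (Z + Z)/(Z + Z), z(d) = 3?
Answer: 1 + 12*√31 ≈ 67.813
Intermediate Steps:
u(T, b) = 4 + T (u(T, b) = T + 4 = 4 + T)
h(Z) = 1 (h(Z) = (2*Z)/((2*Z)) = (2*Z)*(1/(2*Z)) = 1)
X = 1 (X = 4 - 3 = 1)
V = √31 (V = √(1 + 30) = √31 ≈ 5.5678)
V*12 + X = √31*12 + 1 = 12*√31 + 1 = 1 + 12*√31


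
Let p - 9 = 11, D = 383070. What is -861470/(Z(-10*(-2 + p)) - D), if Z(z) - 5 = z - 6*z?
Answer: 172294/76433 ≈ 2.2542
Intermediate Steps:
p = 20 (p = 9 + 11 = 20)
Z(z) = 5 - 5*z (Z(z) = 5 + (z - 6*z) = 5 - 5*z)
-861470/(Z(-10*(-2 + p)) - D) = -861470/((5 - (-50)*(-2 + 20)) - 1*383070) = -861470/((5 - (-50)*18) - 383070) = -861470/((5 - 5*(-180)) - 383070) = -861470/((5 + 900) - 383070) = -861470/(905 - 383070) = -861470/(-382165) = -861470*(-1/382165) = 172294/76433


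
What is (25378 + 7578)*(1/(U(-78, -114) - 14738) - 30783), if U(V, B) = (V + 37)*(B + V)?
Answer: -3482725469762/3433 ≈ -1.0145e+9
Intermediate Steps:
U(V, B) = (37 + V)*(B + V)
(25378 + 7578)*(1/(U(-78, -114) - 14738) - 30783) = (25378 + 7578)*(1/(((-78)² + 37*(-114) + 37*(-78) - 114*(-78)) - 14738) - 30783) = 32956*(1/((6084 - 4218 - 2886 + 8892) - 14738) - 30783) = 32956*(1/(7872 - 14738) - 30783) = 32956*(1/(-6866) - 30783) = 32956*(-1/6866 - 30783) = 32956*(-211356079/6866) = -3482725469762/3433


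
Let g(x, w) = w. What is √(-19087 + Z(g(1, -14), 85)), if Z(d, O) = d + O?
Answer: 2*I*√4754 ≈ 137.9*I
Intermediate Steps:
Z(d, O) = O + d
√(-19087 + Z(g(1, -14), 85)) = √(-19087 + (85 - 14)) = √(-19087 + 71) = √(-19016) = 2*I*√4754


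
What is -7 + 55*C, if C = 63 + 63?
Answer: 6923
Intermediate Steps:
C = 126
-7 + 55*C = -7 + 55*126 = -7 + 6930 = 6923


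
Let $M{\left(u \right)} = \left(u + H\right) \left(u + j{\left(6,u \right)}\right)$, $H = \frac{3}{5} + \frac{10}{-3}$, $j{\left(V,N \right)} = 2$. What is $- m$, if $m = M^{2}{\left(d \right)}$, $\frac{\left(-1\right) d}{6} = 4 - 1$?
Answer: $- \frac{24760576}{225} \approx -1.1005 \cdot 10^{5}$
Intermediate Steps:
$H = - \frac{41}{15}$ ($H = 3 \cdot \frac{1}{5} + 10 \left(- \frac{1}{3}\right) = \frac{3}{5} - \frac{10}{3} = - \frac{41}{15} \approx -2.7333$)
$d = -18$ ($d = - 6 \left(4 - 1\right) = \left(-6\right) 3 = -18$)
$M{\left(u \right)} = \left(2 + u\right) \left(- \frac{41}{15} + u\right)$ ($M{\left(u \right)} = \left(u - \frac{41}{15}\right) \left(u + 2\right) = \left(- \frac{41}{15} + u\right) \left(2 + u\right) = \left(2 + u\right) \left(- \frac{41}{15} + u\right)$)
$m = \frac{24760576}{225}$ ($m = \left(- \frac{82}{15} + \left(-18\right)^{2} - - \frac{66}{5}\right)^{2} = \left(- \frac{82}{15} + 324 + \frac{66}{5}\right)^{2} = \left(\frac{4976}{15}\right)^{2} = \frac{24760576}{225} \approx 1.1005 \cdot 10^{5}$)
$- m = \left(-1\right) \frac{24760576}{225} = - \frac{24760576}{225}$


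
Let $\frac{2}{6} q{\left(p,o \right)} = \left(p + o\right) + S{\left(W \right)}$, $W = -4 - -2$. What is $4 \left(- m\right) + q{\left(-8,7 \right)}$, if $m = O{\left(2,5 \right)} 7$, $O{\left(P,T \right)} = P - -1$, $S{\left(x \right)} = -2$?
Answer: $-93$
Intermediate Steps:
$W = -2$ ($W = -4 + 2 = -2$)
$O{\left(P,T \right)} = 1 + P$ ($O{\left(P,T \right)} = P + 1 = 1 + P$)
$q{\left(p,o \right)} = -6 + 3 o + 3 p$ ($q{\left(p,o \right)} = 3 \left(\left(p + o\right) - 2\right) = 3 \left(\left(o + p\right) - 2\right) = 3 \left(-2 + o + p\right) = -6 + 3 o + 3 p$)
$m = 21$ ($m = \left(1 + 2\right) 7 = 3 \cdot 7 = 21$)
$4 \left(- m\right) + q{\left(-8,7 \right)} = 4 \left(\left(-1\right) 21\right) + \left(-6 + 3 \cdot 7 + 3 \left(-8\right)\right) = 4 \left(-21\right) - 9 = -84 - 9 = -93$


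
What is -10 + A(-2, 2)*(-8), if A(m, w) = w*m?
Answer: 22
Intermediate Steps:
A(m, w) = m*w
-10 + A(-2, 2)*(-8) = -10 - 2*2*(-8) = -10 - 4*(-8) = -10 + 32 = 22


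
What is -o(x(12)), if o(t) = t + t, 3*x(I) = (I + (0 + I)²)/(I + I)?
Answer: -13/3 ≈ -4.3333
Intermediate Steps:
x(I) = (I + I²)/(6*I) (x(I) = ((I + (0 + I)²)/(I + I))/3 = ((I + I²)/((2*I)))/3 = ((I + I²)*(1/(2*I)))/3 = ((I + I²)/(2*I))/3 = (I + I²)/(6*I))
o(t) = 2*t
-o(x(12)) = -2*(⅙ + (⅙)*12) = -2*(⅙ + 2) = -2*13/6 = -1*13/3 = -13/3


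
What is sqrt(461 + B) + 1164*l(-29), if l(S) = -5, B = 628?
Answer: -5787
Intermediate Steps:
sqrt(461 + B) + 1164*l(-29) = sqrt(461 + 628) + 1164*(-5) = sqrt(1089) - 5820 = 33 - 5820 = -5787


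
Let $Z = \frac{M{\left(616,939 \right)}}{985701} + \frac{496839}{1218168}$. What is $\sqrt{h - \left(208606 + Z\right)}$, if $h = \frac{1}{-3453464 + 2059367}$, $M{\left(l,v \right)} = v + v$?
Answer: $\frac{11 i \sqrt{3756703526312202118625651273653890}}{1476156224227444} \approx 456.73 i$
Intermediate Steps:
$M{\left(l,v \right)} = 2 v$
$h = - \frac{1}{1394097}$ ($h = \frac{1}{-1394097} = - \frac{1}{1394097} \approx -7.1731 \cdot 10^{-7}$)
$Z = \frac{7809879661}{19059514536}$ ($Z = \frac{2 \cdot 939}{985701} + \frac{496839}{1218168} = 1878 \cdot \frac{1}{985701} + 496839 \cdot \frac{1}{1218168} = \frac{626}{328567} + \frac{23659}{58008} = \frac{7809879661}{19059514536} \approx 0.40976$)
$\sqrt{h - \left(208606 + Z\right)} = \sqrt{- \frac{1}{1394097} - \frac{3975936899176477}{19059514536}} = \sqrt{- \frac{615871300372254285645}{2952312448454888}} = \frac{11 i \sqrt{3756703526312202118625651273653890}}{1476156224227444}$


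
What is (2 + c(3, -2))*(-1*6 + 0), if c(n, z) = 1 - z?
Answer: -30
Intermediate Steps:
(2 + c(3, -2))*(-1*6 + 0) = (2 + (1 - 1*(-2)))*(-1*6 + 0) = (2 + (1 + 2))*(-6 + 0) = (2 + 3)*(-6) = 5*(-6) = -30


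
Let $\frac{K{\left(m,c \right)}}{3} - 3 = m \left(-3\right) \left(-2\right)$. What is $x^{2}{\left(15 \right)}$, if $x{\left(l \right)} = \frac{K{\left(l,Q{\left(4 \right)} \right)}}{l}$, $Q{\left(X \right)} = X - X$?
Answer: $\frac{8649}{25} \approx 345.96$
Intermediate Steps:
$Q{\left(X \right)} = 0$
$K{\left(m,c \right)} = 9 + 18 m$ ($K{\left(m,c \right)} = 9 + 3 m \left(-3\right) \left(-2\right) = 9 + 3 - 3 m \left(-2\right) = 9 + 3 \cdot 6 m = 9 + 18 m$)
$x{\left(l \right)} = \frac{9 + 18 l}{l}$
$x^{2}{\left(15 \right)} = \left(18 + \frac{9}{15}\right)^{2} = \left(18 + 9 \cdot \frac{1}{15}\right)^{2} = \left(18 + \frac{3}{5}\right)^{2} = \left(\frac{93}{5}\right)^{2} = \frac{8649}{25}$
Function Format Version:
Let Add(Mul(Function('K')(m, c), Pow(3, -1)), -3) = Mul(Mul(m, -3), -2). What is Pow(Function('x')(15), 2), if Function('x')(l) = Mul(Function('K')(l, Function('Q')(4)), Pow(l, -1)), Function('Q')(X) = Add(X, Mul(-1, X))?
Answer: Rational(8649, 25) ≈ 345.96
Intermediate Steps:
Function('Q')(X) = 0
Function('K')(m, c) = Add(9, Mul(18, m)) (Function('K')(m, c) = Add(9, Mul(3, Mul(Mul(m, -3), -2))) = Add(9, Mul(3, Mul(Mul(-3, m), -2))) = Add(9, Mul(3, Mul(6, m))) = Add(9, Mul(18, m)))
Function('x')(l) = Mul(Pow(l, -1), Add(9, Mul(18, l))) (Function('x')(l) = Mul(Add(9, Mul(18, l)), Pow(l, -1)) = Mul(Pow(l, -1), Add(9, Mul(18, l))))
Pow(Function('x')(15), 2) = Pow(Add(18, Mul(9, Pow(15, -1))), 2) = Pow(Add(18, Mul(9, Rational(1, 15))), 2) = Pow(Add(18, Rational(3, 5)), 2) = Pow(Rational(93, 5), 2) = Rational(8649, 25)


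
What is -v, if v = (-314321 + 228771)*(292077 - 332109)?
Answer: -3424737600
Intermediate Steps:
v = 3424737600 (v = -85550*(-40032) = 3424737600)
-v = -1*3424737600 = -3424737600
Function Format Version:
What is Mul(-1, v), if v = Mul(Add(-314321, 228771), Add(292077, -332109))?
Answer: -3424737600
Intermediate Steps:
v = 3424737600 (v = Mul(-85550, -40032) = 3424737600)
Mul(-1, v) = Mul(-1, 3424737600) = -3424737600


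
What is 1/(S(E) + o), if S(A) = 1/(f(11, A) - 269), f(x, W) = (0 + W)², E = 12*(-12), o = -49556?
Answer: -20467/1014262651 ≈ -2.0179e-5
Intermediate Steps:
E = -144
f(x, W) = W²
S(A) = 1/(-269 + A²) (S(A) = 1/(A² - 269) = 1/(-269 + A²))
1/(S(E) + o) = 1/(1/(-269 + (-144)²) - 49556) = 1/(1/(-269 + 20736) - 49556) = 1/(1/20467 - 49556) = 1/(-1014262651/20467) = -20467/1014262651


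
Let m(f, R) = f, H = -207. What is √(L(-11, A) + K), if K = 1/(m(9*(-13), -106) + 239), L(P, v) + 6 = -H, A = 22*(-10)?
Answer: √2991806/122 ≈ 14.178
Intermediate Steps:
A = -220
L(P, v) = 201 (L(P, v) = -6 - 1*(-207) = -6 + 207 = 201)
K = 1/122 (K = 1/(9*(-13) + 239) = 1/(-117 + 239) = 1/122 ≈ 0.0081967)
√(L(-11, A) + K) = √(201 + 1/122) = √(24523/122) = √2991806/122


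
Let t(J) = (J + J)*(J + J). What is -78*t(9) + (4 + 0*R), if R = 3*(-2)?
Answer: -25268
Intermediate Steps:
R = -6
t(J) = 4*J**2 (t(J) = (2*J)*(2*J) = 4*J**2)
-78*t(9) + (4 + 0*R) = -312*9**2 + (4 + 0*(-6)) = -312*81 + (4 + 0) = -78*324 + 4 = -25272 + 4 = -25268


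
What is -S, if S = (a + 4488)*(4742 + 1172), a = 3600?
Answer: -47832432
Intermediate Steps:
S = 47832432 (S = (3600 + 4488)*(4742 + 1172) = 8088*5914 = 47832432)
-S = -1*47832432 = -47832432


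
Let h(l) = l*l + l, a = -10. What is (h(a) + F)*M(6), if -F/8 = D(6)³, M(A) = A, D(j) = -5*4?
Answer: 384540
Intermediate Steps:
D(j) = -20
F = 64000 (F = -8*(-20)³ = -8*(-8000) = 64000)
h(l) = l + l² (h(l) = l² + l = l + l²)
(h(a) + F)*M(6) = (-10*(1 - 10) + 64000)*6 = (-10*(-9) + 64000)*6 = (90 + 64000)*6 = 64090*6 = 384540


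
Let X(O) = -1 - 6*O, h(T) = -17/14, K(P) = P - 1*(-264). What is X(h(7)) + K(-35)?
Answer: 1647/7 ≈ 235.29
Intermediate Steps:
K(P) = 264 + P (K(P) = P + 264 = 264 + P)
h(T) = -17/14 (h(T) = -17*1/14 = -17/14)
X(h(7)) + K(-35) = (-1 - 6*(-17/14)) + (264 - 35) = (-1 + 51/7) + 229 = 44/7 + 229 = 1647/7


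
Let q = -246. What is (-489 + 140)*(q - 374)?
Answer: 216380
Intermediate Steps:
(-489 + 140)*(q - 374) = (-489 + 140)*(-246 - 374) = -349*(-620) = 216380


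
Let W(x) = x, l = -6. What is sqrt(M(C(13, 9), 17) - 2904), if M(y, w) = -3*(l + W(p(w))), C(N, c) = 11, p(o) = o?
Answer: I*sqrt(2937) ≈ 54.194*I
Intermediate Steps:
M(y, w) = 18 - 3*w (M(y, w) = -3*(-6 + w) = 18 - 3*w)
sqrt(M(C(13, 9), 17) - 2904) = sqrt((18 - 3*17) - 2904) = sqrt((18 - 51) - 2904) = sqrt(-33 - 2904) = sqrt(-2937) = I*sqrt(2937)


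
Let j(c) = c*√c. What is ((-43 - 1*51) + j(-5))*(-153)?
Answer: 14382 + 765*I*√5 ≈ 14382.0 + 1710.6*I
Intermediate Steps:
j(c) = c^(3/2)
((-43 - 1*51) + j(-5))*(-153) = ((-43 - 1*51) + (-5)^(3/2))*(-153) = ((-43 - 51) - 5*I*√5)*(-153) = (-94 - 5*I*√5)*(-153) = 14382 + 765*I*√5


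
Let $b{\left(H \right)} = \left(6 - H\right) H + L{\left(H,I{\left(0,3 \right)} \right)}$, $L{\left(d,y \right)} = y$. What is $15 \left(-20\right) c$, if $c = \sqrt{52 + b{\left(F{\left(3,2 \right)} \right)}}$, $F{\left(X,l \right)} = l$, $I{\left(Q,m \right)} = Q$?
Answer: $- 600 \sqrt{15} \approx -2323.8$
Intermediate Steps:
$b{\left(H \right)} = H \left(6 - H\right)$ ($b{\left(H \right)} = \left(6 - H\right) H + 0 = H \left(6 - H\right) + 0 = H \left(6 - H\right)$)
$c = 2 \sqrt{15}$ ($c = \sqrt{52 + 2 \left(6 - 2\right)} = \sqrt{52 + 2 \cdot 4} = \sqrt{52 + 8} = \sqrt{60} = 2 \sqrt{15} \approx 7.746$)
$15 \left(-20\right) c = 15 \left(-20\right) 2 \sqrt{15} = - 300 \cdot 2 \sqrt{15} = - 600 \sqrt{15}$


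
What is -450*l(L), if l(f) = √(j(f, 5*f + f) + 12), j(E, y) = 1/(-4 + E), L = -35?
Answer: -150*√18213/13 ≈ -1557.2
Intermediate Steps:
l(f) = √(12 + 1/(-4 + f)) (l(f) = √(1/(-4 + f) + 12) = √(12 + 1/(-4 + f)))
-450*l(L) = -450*√467*√(-1/(-4 - 35)) = -450*√467*√(-1/(-39)) = -450*√18213/39 = -150*√18213/13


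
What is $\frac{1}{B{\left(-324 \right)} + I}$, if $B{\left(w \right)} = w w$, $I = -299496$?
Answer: $- \frac{1}{194520} \approx -5.1409 \cdot 10^{-6}$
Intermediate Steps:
$B{\left(w \right)} = w^{2}$
$\frac{1}{B{\left(-324 \right)} + I} = \frac{1}{\left(-324\right)^{2} - 299496} = \frac{1}{104976 - 299496} = \frac{1}{-194520} = - \frac{1}{194520}$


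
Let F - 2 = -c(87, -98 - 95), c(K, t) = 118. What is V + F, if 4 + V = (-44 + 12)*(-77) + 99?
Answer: 2443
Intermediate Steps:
F = -116 (F = 2 - 1*118 = 2 - 118 = -116)
V = 2559 (V = -4 + ((-44 + 12)*(-77) + 99) = -4 + (-32*(-77) + 99) = -4 + (2464 + 99) = -4 + 2563 = 2559)
V + F = 2559 - 116 = 2443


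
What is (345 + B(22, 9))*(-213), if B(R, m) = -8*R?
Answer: -35997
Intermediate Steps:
(345 + B(22, 9))*(-213) = (345 - 8*22)*(-213) = (345 - 176)*(-213) = 169*(-213) = -35997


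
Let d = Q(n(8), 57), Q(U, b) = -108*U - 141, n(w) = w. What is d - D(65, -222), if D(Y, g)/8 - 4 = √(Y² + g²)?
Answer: -1037 - 8*√53509 ≈ -2887.6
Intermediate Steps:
Q(U, b) = -141 - 108*U
d = -1005 (d = -141 - 108*8 = -141 - 864 = -1005)
D(Y, g) = 32 + 8*√(Y² + g²)
d - D(65, -222) = -1005 - (32 + 8*√(65² + (-222)²)) = -1005 - (32 + 8*√(4225 + 49284)) = -1005 - (32 + 8*√53509) = -1005 + (-32 - 8*√53509) = -1037 - 8*√53509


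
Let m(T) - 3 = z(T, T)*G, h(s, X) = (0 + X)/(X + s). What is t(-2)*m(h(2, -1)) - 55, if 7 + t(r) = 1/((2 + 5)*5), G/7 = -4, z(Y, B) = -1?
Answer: -9489/35 ≈ -271.11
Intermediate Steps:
h(s, X) = X/(X + s)
G = -28 (G = 7*(-4) = -28)
t(r) = -244/35 (t(r) = -7 + 1/((2 + 5)*5) = -7 + 1/(7*5) = -7 + 1/35 = -244/35)
m(T) = 31 (m(T) = 3 - 1*(-28) = 3 + 28 = 31)
t(-2)*m(h(2, -1)) - 55 = -244/35*31 - 55 = -7564/35 - 55 = -9489/35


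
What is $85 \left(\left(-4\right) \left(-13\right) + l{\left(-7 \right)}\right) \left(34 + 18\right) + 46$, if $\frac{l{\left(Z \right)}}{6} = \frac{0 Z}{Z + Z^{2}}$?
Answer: $229886$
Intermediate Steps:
$l{\left(Z \right)} = 0$ ($l{\left(Z \right)} = 6 \frac{0 Z}{Z + Z^{2}} = 6 \frac{0}{Z + Z^{2}} = 6 \cdot 0 = 0$)
$85 \left(\left(-4\right) \left(-13\right) + l{\left(-7 \right)}\right) \left(34 + 18\right) + 46 = 85 \left(\left(-4\right) \left(-13\right) + 0\right) \left(34 + 18\right) + 46 = 85 \left(52 + 0\right) 52 + 46 = 85 \cdot 52 \cdot 52 + 46 = 85 \cdot 2704 + 46 = 229840 + 46 = 229886$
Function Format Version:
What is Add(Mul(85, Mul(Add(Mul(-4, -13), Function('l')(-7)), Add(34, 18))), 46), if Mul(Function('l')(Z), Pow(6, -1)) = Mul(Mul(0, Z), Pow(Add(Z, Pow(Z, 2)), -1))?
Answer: 229886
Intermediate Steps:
Function('l')(Z) = 0 (Function('l')(Z) = Mul(6, Mul(Mul(0, Z), Pow(Add(Z, Pow(Z, 2)), -1))) = Mul(6, Mul(0, Pow(Add(Z, Pow(Z, 2)), -1))) = Mul(6, 0) = 0)
Add(Mul(85, Mul(Add(Mul(-4, -13), Function('l')(-7)), Add(34, 18))), 46) = Add(Mul(85, Mul(Add(Mul(-4, -13), 0), Add(34, 18))), 46) = Add(Mul(85, Mul(Add(52, 0), 52)), 46) = Add(Mul(85, Mul(52, 52)), 46) = Add(Mul(85, 2704), 46) = Add(229840, 46) = 229886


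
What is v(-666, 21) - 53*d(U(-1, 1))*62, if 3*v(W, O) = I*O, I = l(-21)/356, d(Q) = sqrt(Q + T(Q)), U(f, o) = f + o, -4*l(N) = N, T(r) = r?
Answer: 147/1424 ≈ 0.10323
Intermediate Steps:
l(N) = -N/4
d(Q) = sqrt(2)*sqrt(Q) (d(Q) = sqrt(Q + Q) = sqrt(2*Q) = sqrt(2)*sqrt(Q))
I = 21/1424 (I = -1/4*(-21)/356 = (21/4)*(1/356) = 21/1424 ≈ 0.014747)
v(W, O) = 7*O/1424 (v(W, O) = (21*O/1424)/3 = 7*O/1424)
v(-666, 21) - 53*d(U(-1, 1))*62 = (7/1424)*21 - 53*(sqrt(2)*sqrt(-1 + 1))*62 = 147/1424 - 53*(sqrt(2)*sqrt(0))*62 = 147/1424 - 53*(sqrt(2)*0)*62 = 147/1424 - 53*0*62 = 147/1424 - 0*62 = 147/1424 - 1*0 = 147/1424 + 0 = 147/1424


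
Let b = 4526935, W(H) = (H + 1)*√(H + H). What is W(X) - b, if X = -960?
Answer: -4526935 - 7672*I*√30 ≈ -4.5269e+6 - 42021.0*I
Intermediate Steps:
W(H) = √2*√H*(1 + H) (W(H) = (1 + H)*√(2*H) = (1 + H)*(√2*√H) = √2*√H*(1 + H))
W(X) - b = √2*√(-960)*(1 - 960) - 1*4526935 = √2*(8*I*√15)*(-959) - 4526935 = -7672*I*√30 - 4526935 = -4526935 - 7672*I*√30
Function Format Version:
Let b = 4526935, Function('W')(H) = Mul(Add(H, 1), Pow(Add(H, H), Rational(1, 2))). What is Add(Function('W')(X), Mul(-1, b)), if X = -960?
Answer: Add(-4526935, Mul(-7672, I, Pow(30, Rational(1, 2)))) ≈ Add(-4.5269e+6, Mul(-42021., I))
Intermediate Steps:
Function('W')(H) = Mul(Pow(2, Rational(1, 2)), Pow(H, Rational(1, 2)), Add(1, H)) (Function('W')(H) = Mul(Add(1, H), Pow(Mul(2, H), Rational(1, 2))) = Mul(Add(1, H), Mul(Pow(2, Rational(1, 2)), Pow(H, Rational(1, 2)))) = Mul(Pow(2, Rational(1, 2)), Pow(H, Rational(1, 2)), Add(1, H)))
Add(Function('W')(X), Mul(-1, b)) = Add(Mul(Pow(2, Rational(1, 2)), Pow(-960, Rational(1, 2)), Add(1, -960)), Mul(-1, 4526935)) = Add(Mul(Pow(2, Rational(1, 2)), Mul(8, I, Pow(15, Rational(1, 2))), -959), -4526935) = Add(Mul(-7672, I, Pow(30, Rational(1, 2))), -4526935) = Add(-4526935, Mul(-7672, I, Pow(30, Rational(1, 2))))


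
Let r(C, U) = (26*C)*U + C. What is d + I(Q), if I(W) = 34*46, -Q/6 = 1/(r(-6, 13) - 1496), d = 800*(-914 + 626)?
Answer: -228836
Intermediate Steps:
r(C, U) = C + 26*C*U (r(C, U) = 26*C*U + C = C + 26*C*U)
d = -230400 (d = 800*(-288) = -230400)
Q = 3/1765 (Q = -6/(-6*(1 + 26*13) - 1496) = -6/(-6*(1 + 338) - 1496) = -6/(-6*339 - 1496) = -6/(-2034 - 1496) = -6/(-3530) = -6*(-1/3530) = 3/1765 ≈ 0.0016997)
I(W) = 1564
d + I(Q) = -230400 + 1564 = -228836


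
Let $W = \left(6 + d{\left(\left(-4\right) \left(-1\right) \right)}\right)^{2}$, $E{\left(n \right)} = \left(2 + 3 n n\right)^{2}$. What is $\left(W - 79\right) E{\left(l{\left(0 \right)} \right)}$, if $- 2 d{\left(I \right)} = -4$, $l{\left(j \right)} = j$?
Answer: $-60$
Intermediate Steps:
$d{\left(I \right)} = 2$ ($d{\left(I \right)} = \left(- \frac{1}{2}\right) \left(-4\right) = 2$)
$E{\left(n \right)} = \left(2 + 3 n^{2}\right)^{2}$
$W = 64$ ($W = \left(6 + 2\right)^{2} = 8^{2} = 64$)
$\left(W - 79\right) E{\left(l{\left(0 \right)} \right)} = \left(64 - 79\right) \left(2 + 3 \cdot 0^{2}\right)^{2} = - 15 \left(2 + 3 \cdot 0\right)^{2} = - 15 \left(2 + 0\right)^{2} = - 15 \cdot 2^{2} = \left(-15\right) 4 = -60$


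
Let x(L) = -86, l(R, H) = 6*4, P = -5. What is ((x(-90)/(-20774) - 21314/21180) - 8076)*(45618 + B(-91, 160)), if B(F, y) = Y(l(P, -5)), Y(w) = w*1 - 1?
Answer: -40550054616617129/109998330 ≈ -3.6864e+8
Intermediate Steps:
l(R, H) = 24
Y(w) = -1 + w (Y(w) = w - 1 = -1 + w)
B(F, y) = 23 (B(F, y) = -1 + 24 = 23)
((x(-90)/(-20774) - 21314/21180) - 8076)*(45618 + B(-91, 160)) = ((-86/(-20774) - 21314/21180) - 8076)*(45618 + 23) = ((-86*(-1/20774) - 21314*1/21180) - 8076)*45641 = ((43/10387 - 10657/10590) - 8076)*45641 = (-110238889/109998330 - 8076)*45641 = -888456751969/109998330*45641 = -40550054616617129/109998330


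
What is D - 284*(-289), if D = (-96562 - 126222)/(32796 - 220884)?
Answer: 1929716684/23511 ≈ 82077.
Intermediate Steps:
D = 27848/23511 (D = -222784/(-188088) = -222784*(-1/188088) = 27848/23511 ≈ 1.1845)
D - 284*(-289) = 27848/23511 - 284*(-289) = 27848/23511 - 1*(-82076) = 27848/23511 + 82076 = 1929716684/23511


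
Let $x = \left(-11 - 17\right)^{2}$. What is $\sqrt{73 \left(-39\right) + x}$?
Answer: $i \sqrt{2063} \approx 45.42 i$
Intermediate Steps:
$x = 784$ ($x = \left(-28\right)^{2} = 784$)
$\sqrt{73 \left(-39\right) + x} = \sqrt{73 \left(-39\right) + 784} = \sqrt{-2847 + 784} = \sqrt{-2063} = i \sqrt{2063}$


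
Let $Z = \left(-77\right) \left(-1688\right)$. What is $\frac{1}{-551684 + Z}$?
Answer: $- \frac{1}{421708} \approx -2.3713 \cdot 10^{-6}$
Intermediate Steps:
$Z = 129976$
$\frac{1}{-551684 + Z} = \frac{1}{-551684 + 129976} = \frac{1}{-421708} = - \frac{1}{421708}$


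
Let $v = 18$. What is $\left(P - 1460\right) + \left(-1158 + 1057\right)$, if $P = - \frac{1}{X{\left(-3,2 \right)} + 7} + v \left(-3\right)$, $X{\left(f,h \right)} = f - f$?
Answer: $- \frac{11306}{7} \approx -1615.1$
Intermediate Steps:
$X{\left(f,h \right)} = 0$
$P = - \frac{379}{7}$ ($P = - \frac{1}{0 + 7} + 18 \left(-3\right) = - \frac{1}{7} - 54 = - \frac{379}{7} \approx -54.143$)
$\left(P - 1460\right) + \left(-1158 + 1057\right) = \left(- \frac{379}{7} - 1460\right) + \left(-1158 + 1057\right) = - \frac{10599}{7} - 101 = - \frac{11306}{7}$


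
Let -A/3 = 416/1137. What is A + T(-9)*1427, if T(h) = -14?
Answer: -7572078/379 ≈ -19979.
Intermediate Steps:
A = -416/379 (A = -1248/1137 = -3*416/1137 = -416/379 ≈ -1.0976)
A + T(-9)*1427 = -416/379 - 14*1427 = -416/379 - 19978 = -7572078/379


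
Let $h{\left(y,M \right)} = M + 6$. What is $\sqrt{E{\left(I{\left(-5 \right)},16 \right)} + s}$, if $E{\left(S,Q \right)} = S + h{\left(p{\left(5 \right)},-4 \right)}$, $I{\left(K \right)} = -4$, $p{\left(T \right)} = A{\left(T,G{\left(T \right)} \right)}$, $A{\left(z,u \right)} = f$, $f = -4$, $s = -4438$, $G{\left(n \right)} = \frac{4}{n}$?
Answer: $2 i \sqrt{1110} \approx 66.633 i$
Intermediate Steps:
$A{\left(z,u \right)} = -4$
$p{\left(T \right)} = -4$
$h{\left(y,M \right)} = 6 + M$
$E{\left(S,Q \right)} = 2 + S$ ($E{\left(S,Q \right)} = S + \left(6 - 4\right) = S + 2 = 2 + S$)
$\sqrt{E{\left(I{\left(-5 \right)},16 \right)} + s} = \sqrt{\left(2 - 4\right) - 4438} = \sqrt{-2 - 4438} = \sqrt{-4440} = 2 i \sqrt{1110}$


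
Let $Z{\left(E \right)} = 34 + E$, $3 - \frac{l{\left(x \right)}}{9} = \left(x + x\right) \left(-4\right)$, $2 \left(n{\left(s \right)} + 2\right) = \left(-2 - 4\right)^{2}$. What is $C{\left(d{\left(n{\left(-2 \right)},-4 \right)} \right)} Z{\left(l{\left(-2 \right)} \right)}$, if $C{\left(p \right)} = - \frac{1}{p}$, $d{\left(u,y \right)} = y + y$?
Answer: $- \frac{83}{8} \approx -10.375$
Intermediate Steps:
$n{\left(s \right)} = 16$ ($n{\left(s \right)} = -2 + \frac{\left(-2 - 4\right)^{2}}{2} = -2 + \frac{\left(-6\right)^{2}}{2} = -2 + \frac{1}{2} \cdot 36 = -2 + 18 = 16$)
$d{\left(u,y \right)} = 2 y$
$l{\left(x \right)} = 27 + 72 x$ ($l{\left(x \right)} = 27 - 9 \left(x + x\right) \left(-4\right) = 27 - 9 \cdot 2 x \left(-4\right) = 27 - 9 \left(- 8 x\right) = 27 + 72 x$)
$C{\left(d{\left(n{\left(-2 \right)},-4 \right)} \right)} Z{\left(l{\left(-2 \right)} \right)} = - \frac{1}{2 \left(-4\right)} \left(34 + \left(27 + 72 \left(-2\right)\right)\right) = - \frac{1}{-8} \left(34 + \left(27 - 144\right)\right) = \left(-1\right) \left(- \frac{1}{8}\right) \left(34 - 117\right) = \frac{1}{8} \left(-83\right) = - \frac{83}{8}$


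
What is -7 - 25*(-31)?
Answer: 768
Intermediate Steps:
-7 - 25*(-31) = -7 + 775 = 768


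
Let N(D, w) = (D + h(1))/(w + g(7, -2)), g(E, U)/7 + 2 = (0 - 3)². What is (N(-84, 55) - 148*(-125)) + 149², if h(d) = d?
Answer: 4232821/104 ≈ 40700.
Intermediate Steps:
g(E, U) = 49 (g(E, U) = -14 + 7*(0 - 3)² = -14 + 7*(-3)² = -14 + 7*9 = -14 + 63 = 49)
N(D, w) = (1 + D)/(49 + w) (N(D, w) = (D + 1)/(w + 49) = (1 + D)/(49 + w))
(N(-84, 55) - 148*(-125)) + 149² = ((1 - 84)/(49 + 55) - 148*(-125)) + 149² = (-83/104 + 18500) + 22201 = 1923917/104 + 22201 = 4232821/104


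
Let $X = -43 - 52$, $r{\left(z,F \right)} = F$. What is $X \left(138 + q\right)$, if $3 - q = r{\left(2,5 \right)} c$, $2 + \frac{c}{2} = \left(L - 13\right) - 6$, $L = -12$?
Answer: $-44745$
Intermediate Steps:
$c = -66$ ($c = -4 + 2 \left(\left(-12 - 13\right) - 6\right) = -4 + 2 \left(-25 - 6\right) = -4 + 2 \left(-31\right) = -4 - 62 = -66$)
$X = -95$ ($X = -43 - 52 = -95$)
$q = 333$ ($q = 3 - 5 \left(-66\right) = 3 - -330 = 3 + 330 = 333$)
$X \left(138 + q\right) = - 95 \left(138 + 333\right) = \left(-95\right) 471 = -44745$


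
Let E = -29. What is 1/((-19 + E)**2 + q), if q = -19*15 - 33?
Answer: 1/1986 ≈ 0.00050353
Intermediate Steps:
q = -318 (q = -285 - 33 = -318)
1/((-19 + E)**2 + q) = 1/((-19 - 29)**2 - 318) = 1/((-48)**2 - 318) = 1/(2304 - 318) = 1/1986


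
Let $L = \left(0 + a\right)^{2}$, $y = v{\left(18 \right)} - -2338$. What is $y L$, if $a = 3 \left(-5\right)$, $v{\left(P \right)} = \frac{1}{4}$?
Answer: $\frac{2104425}{4} \approx 5.2611 \cdot 10^{5}$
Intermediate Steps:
$v{\left(P \right)} = \frac{1}{4}$
$a = -15$
$y = \frac{9353}{4}$ ($y = \frac{1}{4} - -2338 = \frac{1}{4} + 2338 = \frac{9353}{4} \approx 2338.3$)
$L = 225$ ($L = \left(0 - 15\right)^{2} = \left(-15\right)^{2} = 225$)
$y L = \frac{9353}{4} \cdot 225 = \frac{2104425}{4}$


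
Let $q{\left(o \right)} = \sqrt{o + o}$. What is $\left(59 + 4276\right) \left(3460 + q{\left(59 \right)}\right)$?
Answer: $14999100 + 4335 \sqrt{118} \approx 1.5046 \cdot 10^{7}$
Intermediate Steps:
$q{\left(o \right)} = \sqrt{2} \sqrt{o}$ ($q{\left(o \right)} = \sqrt{2 o} = \sqrt{2} \sqrt{o}$)
$\left(59 + 4276\right) \left(3460 + q{\left(59 \right)}\right) = \left(59 + 4276\right) \left(3460 + \sqrt{2} \sqrt{59}\right) = 4335 \left(3460 + \sqrt{118}\right) = 14999100 + 4335 \sqrt{118}$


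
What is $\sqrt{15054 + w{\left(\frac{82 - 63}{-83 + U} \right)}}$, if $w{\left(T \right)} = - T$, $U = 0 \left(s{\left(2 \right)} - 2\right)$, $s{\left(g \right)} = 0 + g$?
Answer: $\frac{\sqrt{103708583}}{83} \approx 122.7$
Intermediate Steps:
$s{\left(g \right)} = g$
$U = 0$ ($U = 0 \left(2 - 2\right) = 0 \cdot 0 = 0$)
$\sqrt{15054 + w{\left(\frac{82 - 63}{-83 + U} \right)}} = \sqrt{15054 - \frac{82 - 63}{-83 + 0}} = \sqrt{15054 - \frac{19}{-83}} = \sqrt{15054 - 19 \left(- \frac{1}{83}\right)} = \sqrt{15054 - - \frac{19}{83}} = \sqrt{15054 + \frac{19}{83}} = \sqrt{\frac{1249501}{83}} = \frac{\sqrt{103708583}}{83}$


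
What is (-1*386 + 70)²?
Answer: 99856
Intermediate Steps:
(-1*386 + 70)² = (-386 + 70)² = (-316)² = 99856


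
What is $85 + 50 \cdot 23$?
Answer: $1235$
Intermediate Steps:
$85 + 50 \cdot 23 = 85 + 1150 = 1235$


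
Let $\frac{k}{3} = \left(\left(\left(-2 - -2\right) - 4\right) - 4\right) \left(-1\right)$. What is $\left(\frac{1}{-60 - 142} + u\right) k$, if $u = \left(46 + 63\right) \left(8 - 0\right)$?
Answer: $\frac{2113716}{101} \approx 20928.0$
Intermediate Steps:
$u = 872$ ($u = 109 \left(8 + 0\right) = 109 \cdot 8 = 872$)
$k = 24$ ($k = 3 \left(\left(\left(-2 - -2\right) - 4\right) - 4\right) \left(-1\right) = 3 \left(\left(\left(-2 + 2\right) - 4\right) - 4\right) \left(-1\right) = 3 \left(\left(0 - 4\right) - 4\right) \left(-1\right) = 3 \left(-4 - 4\right) \left(-1\right) = 3 \left(\left(-8\right) \left(-1\right)\right) = 3 \cdot 8 = 24$)
$\left(\frac{1}{-60 - 142} + u\right) k = \left(\frac{1}{-60 - 142} + 872\right) 24 = \left(\frac{1}{-202} + 872\right) 24 = \left(- \frac{1}{202} + 872\right) 24 = \frac{176143}{202} \cdot 24 = \frac{2113716}{101}$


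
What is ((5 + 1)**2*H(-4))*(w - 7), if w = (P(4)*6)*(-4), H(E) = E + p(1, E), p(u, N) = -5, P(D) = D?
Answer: 33372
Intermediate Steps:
H(E) = -5 + E (H(E) = E - 5 = -5 + E)
w = -96 (w = (4*6)*(-4) = 24*(-4) = -96)
((5 + 1)**2*H(-4))*(w - 7) = ((5 + 1)**2*(-5 - 4))*(-96 - 7) = (6**2*(-9))*(-103) = (36*(-9))*(-103) = -324*(-103) = 33372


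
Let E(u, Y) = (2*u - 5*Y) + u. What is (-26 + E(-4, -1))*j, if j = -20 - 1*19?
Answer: 1287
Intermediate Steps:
j = -39 (j = -20 - 19 = -39)
E(u, Y) = -5*Y + 3*u (E(u, Y) = (-5*Y + 2*u) + u = -5*Y + 3*u)
(-26 + E(-4, -1))*j = (-26 + (-5*(-1) + 3*(-4)))*(-39) = (-26 + (5 - 12))*(-39) = (-26 - 7)*(-39) = -33*(-39) = 1287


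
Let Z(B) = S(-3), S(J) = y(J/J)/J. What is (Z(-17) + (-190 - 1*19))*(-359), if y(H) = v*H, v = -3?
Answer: 74672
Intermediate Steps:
y(H) = -3*H
S(J) = -3/J (S(J) = (-3*J/J)/J = (-3*1)/J = -3/J)
Z(B) = 1 (Z(B) = -3/(-3) = -3*(-1/3) = 1)
(Z(-17) + (-190 - 1*19))*(-359) = (1 + (-190 - 1*19))*(-359) = (1 + (-190 - 19))*(-359) = (1 - 209)*(-359) = -208*(-359) = 74672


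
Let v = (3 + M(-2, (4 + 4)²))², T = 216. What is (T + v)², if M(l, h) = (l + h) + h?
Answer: 284158449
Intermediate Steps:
M(l, h) = l + 2*h (M(l, h) = (h + l) + h = l + 2*h)
v = 16641 (v = (3 + (-2 + 2*(4 + 4)²))² = (3 + (-2 + 2*8²))² = (3 + (-2 + 2*64))² = (3 + (-2 + 128))² = (3 + 126)² = 129² = 16641)
(T + v)² = (216 + 16641)² = 16857² = 284158449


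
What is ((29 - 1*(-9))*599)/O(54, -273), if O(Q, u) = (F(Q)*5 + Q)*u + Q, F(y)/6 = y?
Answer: -11381/228474 ≈ -0.049813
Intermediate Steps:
F(y) = 6*y
O(Q, u) = Q + 31*Q*u (O(Q, u) = ((6*Q)*5 + Q)*u + Q = (30*Q + Q)*u + Q = (31*Q)*u + Q = 31*Q*u + Q = Q + 31*Q*u)
((29 - 1*(-9))*599)/O(54, -273) = ((29 - 1*(-9))*599)/((54*(1 + 31*(-273)))) = ((29 + 9)*599)/((54*(1 - 8463))) = (38*599)/((54*(-8462))) = 22762/(-456948) = 22762*(-1/456948) = -11381/228474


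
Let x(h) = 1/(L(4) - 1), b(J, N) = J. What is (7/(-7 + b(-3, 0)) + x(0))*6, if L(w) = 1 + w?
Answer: -27/10 ≈ -2.7000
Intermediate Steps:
x(h) = ¼ (x(h) = 1/((1 + 4) - 1) = 1/(5 - 1) = 1/4 = ¼)
(7/(-7 + b(-3, 0)) + x(0))*6 = (7/(-7 - 3) + ¼)*6 = (7/(-10) + ¼)*6 = (7*(-⅒) + ¼)*6 = (-7/10 + ¼)*6 = -9/20*6 = -27/10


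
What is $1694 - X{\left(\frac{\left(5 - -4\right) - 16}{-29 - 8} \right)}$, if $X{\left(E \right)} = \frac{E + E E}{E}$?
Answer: $\frac{62634}{37} \approx 1692.8$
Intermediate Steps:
$X{\left(E \right)} = \frac{E + E^{2}}{E}$
$1694 - X{\left(\frac{\left(5 - -4\right) - 16}{-29 - 8} \right)} = 1694 - \left(1 + \frac{\left(5 - -4\right) - 16}{-29 - 8}\right) = 1694 - \left(1 + \frac{\left(5 + 4\right) - 16}{-37}\right) = 1694 - \left(1 + \left(9 - 16\right) \left(- \frac{1}{37}\right)\right) = 1694 - \left(1 - - \frac{7}{37}\right) = 1694 - \left(1 + \frac{7}{37}\right) = 1694 - \frac{44}{37} = \frac{62634}{37}$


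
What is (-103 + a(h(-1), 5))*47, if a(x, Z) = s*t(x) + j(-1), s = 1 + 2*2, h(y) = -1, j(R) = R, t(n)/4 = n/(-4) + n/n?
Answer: -3713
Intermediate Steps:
t(n) = 4 - n (t(n) = 4*(n/(-4) + n/n) = 4*(n*(-¼) + 1) = 4*(-n/4 + 1) = 4*(1 - n/4) = 4 - n)
s = 5 (s = 1 + 4 = 5)
a(x, Z) = 19 - 5*x (a(x, Z) = 5*(4 - x) - 1 = (20 - 5*x) - 1 = 19 - 5*x)
(-103 + a(h(-1), 5))*47 = (-103 + (19 - 5*(-1)))*47 = (-103 + (19 + 5))*47 = (-103 + 24)*47 = -79*47 = -3713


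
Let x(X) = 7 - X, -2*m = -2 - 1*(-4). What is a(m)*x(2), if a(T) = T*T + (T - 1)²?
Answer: 25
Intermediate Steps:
m = -1 (m = -(-2 - 1*(-4))/2 = -(-2 + 4)/2 = -½*2 = -1)
a(T) = T² + (-1 + T)²
a(m)*x(2) = ((-1)² + (-1 - 1)²)*(7 - 1*2) = (1 + (-2)²)*(7 - 2) = (1 + 4)*5 = 5*5 = 25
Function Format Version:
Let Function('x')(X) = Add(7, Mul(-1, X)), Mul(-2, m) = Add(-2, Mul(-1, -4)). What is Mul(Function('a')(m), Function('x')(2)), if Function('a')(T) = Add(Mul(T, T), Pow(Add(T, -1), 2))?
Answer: 25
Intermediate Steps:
m = -1 (m = Mul(Rational(-1, 2), Add(-2, Mul(-1, -4))) = Mul(Rational(-1, 2), Add(-2, 4)) = Mul(Rational(-1, 2), 2) = -1)
Function('a')(T) = Add(Pow(T, 2), Pow(Add(-1, T), 2))
Mul(Function('a')(m), Function('x')(2)) = Mul(Add(Pow(-1, 2), Pow(Add(-1, -1), 2)), Add(7, Mul(-1, 2))) = Mul(Add(1, Pow(-2, 2)), Add(7, -2)) = Mul(Add(1, 4), 5) = Mul(5, 5) = 25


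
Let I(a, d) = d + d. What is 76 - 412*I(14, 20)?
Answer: -16404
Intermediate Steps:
I(a, d) = 2*d
76 - 412*I(14, 20) = 76 - 824*20 = 76 - 412*40 = 76 - 16480 = -16404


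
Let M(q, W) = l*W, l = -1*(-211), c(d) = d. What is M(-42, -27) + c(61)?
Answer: -5636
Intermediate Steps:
l = 211
M(q, W) = 211*W
M(-42, -27) + c(61) = 211*(-27) + 61 = -5697 + 61 = -5636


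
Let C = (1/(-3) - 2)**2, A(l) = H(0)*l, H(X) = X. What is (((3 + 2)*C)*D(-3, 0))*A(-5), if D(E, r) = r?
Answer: 0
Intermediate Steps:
A(l) = 0 (A(l) = 0*l = 0)
C = 49/9 (C = (-1/3 - 2)**2 = (-7/3)**2 = 49/9 ≈ 5.4444)
(((3 + 2)*C)*D(-3, 0))*A(-5) = (((3 + 2)*(49/9))*0)*0 = ((5*(49/9))*0)*0 = ((245/9)*0)*0 = 0*0 = 0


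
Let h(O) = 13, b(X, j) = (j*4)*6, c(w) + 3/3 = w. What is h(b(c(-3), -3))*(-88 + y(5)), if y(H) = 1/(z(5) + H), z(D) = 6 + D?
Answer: -18291/16 ≈ -1143.2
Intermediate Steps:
c(w) = -1 + w
b(X, j) = 24*j (b(X, j) = (4*j)*6 = 24*j)
y(H) = 1/(11 + H) (y(H) = 1/((6 + 5) + H) = 1/(11 + H))
h(b(c(-3), -3))*(-88 + y(5)) = 13*(-88 + 1/(11 + 5)) = 13*(-88 + 1/16) = 13*(-1407/16) = -18291/16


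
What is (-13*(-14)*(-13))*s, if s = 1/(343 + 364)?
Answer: -338/101 ≈ -3.3465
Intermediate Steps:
s = 1/707 ≈ 0.0014144
(-13*(-14)*(-13))*s = (-13*(-14)*(-13))*(1/707) = (182*(-13))*(1/707) = -2366*1/707 = -338/101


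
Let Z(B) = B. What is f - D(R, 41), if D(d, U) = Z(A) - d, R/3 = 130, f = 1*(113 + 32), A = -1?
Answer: 536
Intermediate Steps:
f = 145 (f = 1*145 = 145)
R = 390 (R = 3*130 = 390)
D(d, U) = -1 - d
f - D(R, 41) = 145 - (-1 - 1*390) = 145 - (-1 - 390) = 145 - 1*(-391) = 145 + 391 = 536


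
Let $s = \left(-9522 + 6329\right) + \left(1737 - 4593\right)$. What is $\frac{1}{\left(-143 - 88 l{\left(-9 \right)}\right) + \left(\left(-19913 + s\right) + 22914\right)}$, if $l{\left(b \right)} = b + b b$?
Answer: $- \frac{1}{9527} \approx -0.00010496$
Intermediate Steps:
$l{\left(b \right)} = b + b^{2}$
$s = -6049$ ($s = -3193 - 2856 = -6049$)
$\frac{1}{\left(-143 - 88 l{\left(-9 \right)}\right) + \left(\left(-19913 + s\right) + 22914\right)} = \frac{1}{\left(-143 - 88 \left(- 9 \left(1 - 9\right)\right)\right) + \left(\left(-19913 - 6049\right) + 22914\right)} = \frac{1}{\left(-143 - 88 \left(\left(-9\right) \left(-8\right)\right)\right) + \left(-25962 + 22914\right)} = \frac{1}{\left(-143 - 6336\right) - 3048} = \frac{1}{-6479 - 3048} = \frac{1}{-9527} = - \frac{1}{9527}$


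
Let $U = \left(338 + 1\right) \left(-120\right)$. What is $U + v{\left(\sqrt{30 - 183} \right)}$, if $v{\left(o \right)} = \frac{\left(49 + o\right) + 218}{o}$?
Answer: $-40679 - \frac{89 i \sqrt{17}}{17} \approx -40679.0 - 21.586 i$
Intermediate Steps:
$U = -40680$ ($U = 339 \left(-120\right) = -40680$)
$v{\left(o \right)} = \frac{267 + o}{o}$
$U + v{\left(\sqrt{30 - 183} \right)} = -40680 + \frac{267 + \sqrt{30 - 183}}{\sqrt{30 - 183}} = -40680 + \frac{267 + \sqrt{-153}}{\sqrt{-153}} = -40680 + \frac{267 + 3 i \sqrt{17}}{3 i \sqrt{17}} = -40680 + - \frac{i \sqrt{17}}{51} \left(267 + 3 i \sqrt{17}\right) = -40680 - \frac{i \sqrt{17} \left(267 + 3 i \sqrt{17}\right)}{51}$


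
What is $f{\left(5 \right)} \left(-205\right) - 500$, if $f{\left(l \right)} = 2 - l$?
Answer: $115$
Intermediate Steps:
$f{\left(5 \right)} \left(-205\right) - 500 = \left(2 - 5\right) \left(-205\right) - 500 = \left(-3\right) \left(-205\right) - 500 = 615 - 500 = 115$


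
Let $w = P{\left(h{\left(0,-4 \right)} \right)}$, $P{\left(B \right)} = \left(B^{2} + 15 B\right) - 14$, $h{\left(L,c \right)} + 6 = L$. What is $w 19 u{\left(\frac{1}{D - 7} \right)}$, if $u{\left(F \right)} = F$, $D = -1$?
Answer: $\frac{323}{2} \approx 161.5$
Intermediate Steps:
$h{\left(L,c \right)} = -6 + L$
$P{\left(B \right)} = -14 + B^{2} + 15 B$
$w = -68$ ($w = -14 + \left(-6 + 0\right)^{2} + 15 \left(-6 + 0\right) = -14 + \left(-6\right)^{2} + 15 \left(-6\right) = -14 + 36 - 90 = -68$)
$w 19 u{\left(\frac{1}{D - 7} \right)} = \frac{\left(-68\right) 19}{-1 - 7} = - \frac{1292}{-8} = \left(-1292\right) \left(- \frac{1}{8}\right) = \frac{323}{2}$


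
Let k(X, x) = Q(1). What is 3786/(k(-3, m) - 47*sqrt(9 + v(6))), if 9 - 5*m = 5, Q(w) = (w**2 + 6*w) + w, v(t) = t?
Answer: -30288/33071 - 177942*sqrt(15)/33071 ≈ -21.755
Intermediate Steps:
Q(w) = w**2 + 7*w
m = 4/5 (m = 9/5 - 1/5*5 = 9/5 - 1 = 4/5 ≈ 0.80000)
k(X, x) = 8 (k(X, x) = 1*(7 + 1) = 1*8 = 8)
3786/(k(-3, m) - 47*sqrt(9 + v(6))) = 3786/(8 - 47*sqrt(9 + 6)) = 3786/(8 - 47*sqrt(15))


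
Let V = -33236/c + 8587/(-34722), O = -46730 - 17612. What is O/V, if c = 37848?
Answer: 1761574385574/30812941 ≈ 57170.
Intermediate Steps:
O = -64342
V = -30812941/27378297 (V = -33236/37848 + 8587/(-34722) = -33236*1/37848 + 8587*(-1/34722) = -8309/9462 - 8587/34722 = -30812941/27378297 ≈ -1.1255)
O/V = -64342/(-30812941/27378297) = -64342*(-27378297/30812941) = 1761574385574/30812941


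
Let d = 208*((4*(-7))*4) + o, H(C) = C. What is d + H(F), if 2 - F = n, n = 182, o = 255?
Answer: -23221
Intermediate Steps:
F = -180 (F = 2 - 1*182 = 2 - 182 = -180)
d = -23041 (d = 208*((4*(-7))*4) + 255 = 208*(-28*4) + 255 = 208*(-112) + 255 = -23296 + 255 = -23041)
d + H(F) = -23041 - 180 = -23221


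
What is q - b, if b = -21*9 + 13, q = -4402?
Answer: -4226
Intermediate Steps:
b = -176 (b = -189 + 13 = -176)
q - b = -4402 - 1*(-176) = -4402 + 176 = -4226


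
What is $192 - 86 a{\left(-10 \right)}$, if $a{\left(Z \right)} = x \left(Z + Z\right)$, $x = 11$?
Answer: $19112$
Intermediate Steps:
$a{\left(Z \right)} = 22 Z$ ($a{\left(Z \right)} = 11 \left(Z + Z\right) = 11 \cdot 2 Z = 22 Z$)
$192 - 86 a{\left(-10 \right)} = 192 - 86 \cdot 22 \left(-10\right) = 192 - -18920 = 192 + 18920 = 19112$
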